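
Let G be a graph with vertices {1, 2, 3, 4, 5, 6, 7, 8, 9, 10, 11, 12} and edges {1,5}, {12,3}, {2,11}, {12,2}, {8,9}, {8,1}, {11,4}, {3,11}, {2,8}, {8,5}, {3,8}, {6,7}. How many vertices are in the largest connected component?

9

10 is isolated — a component by itself.
Starting from 6 we can reach 6, 7. That is one component of size 2.
Starting from 1 we can reach 1, 2, 3, 4, 5, 8, 9, 11, 12. That is one component of size 9.
The largest has 9 vertices.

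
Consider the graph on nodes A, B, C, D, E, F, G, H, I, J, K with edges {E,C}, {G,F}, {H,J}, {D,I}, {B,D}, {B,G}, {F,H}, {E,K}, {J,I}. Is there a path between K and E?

Yes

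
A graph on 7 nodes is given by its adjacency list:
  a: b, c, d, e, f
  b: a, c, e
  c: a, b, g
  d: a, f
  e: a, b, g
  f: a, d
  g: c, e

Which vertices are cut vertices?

a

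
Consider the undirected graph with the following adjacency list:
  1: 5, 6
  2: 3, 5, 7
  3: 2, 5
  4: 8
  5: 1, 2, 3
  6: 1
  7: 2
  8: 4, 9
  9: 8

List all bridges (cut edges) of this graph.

1-5, 1-6, 2-7, 4-8, 8-9

The edges on the cycle 2-3-5-2 are not bridges since each lies on that cycle.
But removing 1-6 disconnects 1 from 6; removing 5-1 disconnects 5 from 1; removing 9-8 disconnects 9 from 8; removing 4-8 disconnects 4 from 8 — these are bridges.
In total 5 edges are bridges.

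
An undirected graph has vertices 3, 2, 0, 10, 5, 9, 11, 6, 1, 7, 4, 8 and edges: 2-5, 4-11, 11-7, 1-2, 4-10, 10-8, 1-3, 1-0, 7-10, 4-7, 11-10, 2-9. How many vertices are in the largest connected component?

6

6 is isolated — a component by itself.
Starting from 4 we can reach 4, 7, 8, 10, 11. That is one component of size 5.
Starting from 0 we can reach 0, 1, 2, 3, 5, 9. That is one component of size 6.
The largest has 6 vertices.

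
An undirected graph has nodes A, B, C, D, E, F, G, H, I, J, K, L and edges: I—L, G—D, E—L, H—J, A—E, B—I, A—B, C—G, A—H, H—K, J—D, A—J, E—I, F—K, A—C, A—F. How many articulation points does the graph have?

1

Removing A increases the component count from 1 to 2, so A is a cut vertex.
By contrast removing K leaves 1 component; it is not a cut vertex. No other vertex is a cut vertex either.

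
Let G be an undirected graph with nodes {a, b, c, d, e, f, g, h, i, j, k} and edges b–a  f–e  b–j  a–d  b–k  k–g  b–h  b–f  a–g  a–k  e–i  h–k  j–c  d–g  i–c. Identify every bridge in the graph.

The edges on the cycle a-d-g-a are not bridges since each lies on that cycle.
Every edge lies on some cycle, so there are no bridges.

none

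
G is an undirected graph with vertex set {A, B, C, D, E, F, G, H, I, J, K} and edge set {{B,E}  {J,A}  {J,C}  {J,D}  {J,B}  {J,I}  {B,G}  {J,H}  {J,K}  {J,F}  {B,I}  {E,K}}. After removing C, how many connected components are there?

1

With C gone, the remaining components are: {A, B, D, E, F, G, H, I, J, K}.
That is 1 component.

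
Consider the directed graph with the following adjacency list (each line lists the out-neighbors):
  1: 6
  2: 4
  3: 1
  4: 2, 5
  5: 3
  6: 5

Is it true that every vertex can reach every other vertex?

There is no directed path from 6 to 2, so the graph is not strongly connected.

No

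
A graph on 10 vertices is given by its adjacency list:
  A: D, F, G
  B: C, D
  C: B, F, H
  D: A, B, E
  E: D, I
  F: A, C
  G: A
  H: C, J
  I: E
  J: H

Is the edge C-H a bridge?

Yes

Removing C-H leaves no path between C and H: the component count goes from 1 to 2. So it is a bridge.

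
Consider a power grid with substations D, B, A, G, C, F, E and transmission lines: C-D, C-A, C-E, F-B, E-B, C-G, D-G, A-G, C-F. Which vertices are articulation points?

C

Removing C increases the component count from 1 to 2, so C is a cut vertex.
By contrast removing G leaves 1 component; it is not a cut vertex. No other vertex is a cut vertex either.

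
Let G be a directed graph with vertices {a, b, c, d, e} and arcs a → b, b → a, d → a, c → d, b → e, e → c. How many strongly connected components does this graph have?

{a, b, c, d, e} are all mutually reachable — one SCC of size 5.
That gives 1 strongly connected component.

1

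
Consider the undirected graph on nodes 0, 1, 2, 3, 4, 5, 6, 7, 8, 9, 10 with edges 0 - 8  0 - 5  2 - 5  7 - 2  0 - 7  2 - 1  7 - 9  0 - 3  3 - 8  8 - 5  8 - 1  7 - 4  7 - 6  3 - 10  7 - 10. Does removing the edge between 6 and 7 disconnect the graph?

Removing 6 - 7 leaves no path between 6 and 7: the component count goes from 1 to 2. So it is a bridge.

Yes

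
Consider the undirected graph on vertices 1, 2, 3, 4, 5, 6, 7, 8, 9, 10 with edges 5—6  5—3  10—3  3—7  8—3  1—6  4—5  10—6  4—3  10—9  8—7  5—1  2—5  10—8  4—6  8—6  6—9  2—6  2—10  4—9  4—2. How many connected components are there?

1

Starting from 1 we can reach 1, 2, 3, 4, 5, 6, 7, 8, 9, 10. That is one component of size 10.
Total: 1 component.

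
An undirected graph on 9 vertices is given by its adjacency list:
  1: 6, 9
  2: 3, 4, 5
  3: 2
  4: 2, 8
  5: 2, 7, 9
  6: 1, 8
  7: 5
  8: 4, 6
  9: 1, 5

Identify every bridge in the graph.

The edges on the cycle 5-9-1-6-8-4-2-5 are not bridges since each lies on that cycle.
But removing 5-7 disconnects 5 from 7; removing 3-2 disconnects 3 from 2 — these are bridges.

2-3, 5-7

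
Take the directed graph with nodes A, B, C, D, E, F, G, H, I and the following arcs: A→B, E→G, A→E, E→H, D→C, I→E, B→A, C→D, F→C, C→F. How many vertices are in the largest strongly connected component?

{C, D, F} are all mutually reachable — one SCC of size 3.
{A, B} are all mutually reachable — one SCC of size 2.
{G} is an SCC by itself.
{H} is an SCC by itself.
{E} is an SCC by itself.
(and 1 more singleton SCC)
The largest has 3 vertices.

3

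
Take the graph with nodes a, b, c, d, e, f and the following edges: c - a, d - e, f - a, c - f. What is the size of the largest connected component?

b is isolated — a component by itself.
Starting from d we can reach d, e. That is one component of size 2.
Starting from a we can reach a, c, f. That is one component of size 3.
The largest has 3 vertices.

3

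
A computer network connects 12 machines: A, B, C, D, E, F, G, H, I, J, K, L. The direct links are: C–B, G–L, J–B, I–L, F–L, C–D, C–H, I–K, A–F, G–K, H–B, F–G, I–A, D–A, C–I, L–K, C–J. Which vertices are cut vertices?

C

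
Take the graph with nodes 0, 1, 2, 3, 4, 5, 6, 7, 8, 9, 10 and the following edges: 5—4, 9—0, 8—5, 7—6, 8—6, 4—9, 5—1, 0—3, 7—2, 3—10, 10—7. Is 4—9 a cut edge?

After removing 4—9, the path 4-5-8-6-7-10-3-0-9 still connects them, so the edge is not a bridge.

No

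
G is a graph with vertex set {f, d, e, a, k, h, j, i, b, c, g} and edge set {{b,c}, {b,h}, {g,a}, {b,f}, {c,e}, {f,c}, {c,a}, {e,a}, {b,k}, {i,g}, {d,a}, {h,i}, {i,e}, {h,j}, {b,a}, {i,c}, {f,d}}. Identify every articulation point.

b, h

Removing b increases the component count from 1 to 2, so b is a cut vertex.
Removing h increases the component count from 1 to 2, so h is a cut vertex.
By contrast removing a leaves 1 component; it is not a cut vertex. No other vertex is a cut vertex either.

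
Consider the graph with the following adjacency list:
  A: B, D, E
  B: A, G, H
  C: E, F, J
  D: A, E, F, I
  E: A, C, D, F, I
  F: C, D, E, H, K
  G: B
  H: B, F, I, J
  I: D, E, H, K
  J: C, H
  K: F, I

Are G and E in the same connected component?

Yes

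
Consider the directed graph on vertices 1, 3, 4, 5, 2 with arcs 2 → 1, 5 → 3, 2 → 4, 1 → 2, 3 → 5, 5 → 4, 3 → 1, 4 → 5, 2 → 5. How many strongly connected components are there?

{1, 2, 3, 4, 5} are all mutually reachable — one SCC of size 5.
That gives 1 strongly connected component.

1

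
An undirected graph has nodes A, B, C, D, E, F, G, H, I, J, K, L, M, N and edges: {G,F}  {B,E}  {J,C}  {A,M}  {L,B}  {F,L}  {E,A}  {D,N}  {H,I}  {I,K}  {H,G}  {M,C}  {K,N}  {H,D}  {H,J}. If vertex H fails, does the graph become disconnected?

Deleting H raises the number of components from 1 to 2, so H is a cut vertex.

Yes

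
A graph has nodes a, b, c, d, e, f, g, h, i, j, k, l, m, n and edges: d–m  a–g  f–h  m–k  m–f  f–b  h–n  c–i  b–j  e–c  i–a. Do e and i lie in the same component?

Yes

From e we can reach a, c, e, g, i, which includes i.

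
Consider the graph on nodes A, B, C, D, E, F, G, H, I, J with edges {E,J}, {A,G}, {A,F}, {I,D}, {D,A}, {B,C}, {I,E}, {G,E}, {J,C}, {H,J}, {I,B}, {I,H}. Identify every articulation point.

A

Removing A increases the component count from 1 to 2, so A is a cut vertex.
By contrast removing J leaves 1 component; it is not a cut vertex. No other vertex is a cut vertex either.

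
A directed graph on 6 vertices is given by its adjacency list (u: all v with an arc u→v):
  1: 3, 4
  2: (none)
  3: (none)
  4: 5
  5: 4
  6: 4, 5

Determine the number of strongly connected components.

{4, 5} are all mutually reachable — one SCC of size 2.
{2} is an SCC by itself.
{3} is an SCC by itself.
{1} is an SCC by itself.
{6} is an SCC by itself.
That gives 5 strongly connected components.

5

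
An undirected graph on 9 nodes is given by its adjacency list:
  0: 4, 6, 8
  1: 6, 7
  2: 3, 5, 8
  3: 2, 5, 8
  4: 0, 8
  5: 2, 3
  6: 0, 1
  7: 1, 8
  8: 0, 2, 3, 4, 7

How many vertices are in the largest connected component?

9

Starting from 0 we can reach 0, 1, 2, 3, 4, 5, 6, 7, 8. That is one component of size 9.
The largest has 9 vertices.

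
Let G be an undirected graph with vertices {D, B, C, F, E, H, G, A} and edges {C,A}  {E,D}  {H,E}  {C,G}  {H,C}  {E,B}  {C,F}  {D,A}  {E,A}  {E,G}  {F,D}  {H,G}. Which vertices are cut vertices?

E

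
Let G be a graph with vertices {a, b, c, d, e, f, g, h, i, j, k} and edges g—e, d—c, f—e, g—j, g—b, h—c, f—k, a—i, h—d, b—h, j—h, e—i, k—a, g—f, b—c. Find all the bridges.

none

The edges on the cycle h-d-c-h are not bridges since each lies on that cycle.
Every edge lies on some cycle, so there are no bridges.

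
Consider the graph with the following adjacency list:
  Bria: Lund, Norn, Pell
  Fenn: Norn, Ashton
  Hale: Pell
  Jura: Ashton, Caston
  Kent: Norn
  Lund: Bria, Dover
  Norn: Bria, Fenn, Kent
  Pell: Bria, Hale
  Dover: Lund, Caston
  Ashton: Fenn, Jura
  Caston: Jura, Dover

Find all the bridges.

Bria-Pell, Hale-Pell, Kent-Norn

The edges on the cycle Norn-Fenn-Ashton-Jura-Caston-Dover-Lund-Bria-Norn are not bridges since each lies on that cycle.
But removing Pell-Hale disconnects Pell from Hale; removing Pell-Bria disconnects Pell from Bria; removing Norn-Kent disconnects Norn from Kent — these are bridges.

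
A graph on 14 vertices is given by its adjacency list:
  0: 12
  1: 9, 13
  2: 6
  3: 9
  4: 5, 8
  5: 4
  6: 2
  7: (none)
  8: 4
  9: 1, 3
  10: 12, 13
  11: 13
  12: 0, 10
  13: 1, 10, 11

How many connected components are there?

7 is isolated — a component by itself.
Starting from 2 we can reach 2, 6. That is one component of size 2.
Starting from 4 we can reach 4, 5, 8. That is one component of size 3.
Starting from 0 we can reach 0, 1, 3, 9, 10, 11, 12, 13. That is one component of size 8.
Total: 4 components.

4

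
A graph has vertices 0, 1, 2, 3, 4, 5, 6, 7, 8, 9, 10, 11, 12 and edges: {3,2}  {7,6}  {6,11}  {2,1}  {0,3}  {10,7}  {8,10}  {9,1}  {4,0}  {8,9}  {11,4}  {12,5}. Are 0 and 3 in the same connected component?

Yes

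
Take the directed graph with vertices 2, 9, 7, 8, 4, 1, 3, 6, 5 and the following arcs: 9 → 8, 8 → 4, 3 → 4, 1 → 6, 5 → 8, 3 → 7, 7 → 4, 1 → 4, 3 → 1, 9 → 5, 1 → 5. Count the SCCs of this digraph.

{9} is an SCC by itself.
{2} is an SCC by itself.
{3} is an SCC by itself.
{8} is an SCC by itself.
{1} is an SCC by itself.
(and 4 more singleton SCCs)
That gives 9 strongly connected components.

9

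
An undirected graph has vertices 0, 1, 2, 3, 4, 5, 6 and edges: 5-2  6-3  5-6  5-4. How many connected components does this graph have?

3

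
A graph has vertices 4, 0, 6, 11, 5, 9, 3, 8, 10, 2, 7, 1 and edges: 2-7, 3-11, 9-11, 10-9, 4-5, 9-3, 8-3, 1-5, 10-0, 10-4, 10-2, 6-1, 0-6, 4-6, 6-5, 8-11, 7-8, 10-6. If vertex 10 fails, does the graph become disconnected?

Deleting 10 raises the number of components from 1 to 2, so 10 is a cut vertex.

Yes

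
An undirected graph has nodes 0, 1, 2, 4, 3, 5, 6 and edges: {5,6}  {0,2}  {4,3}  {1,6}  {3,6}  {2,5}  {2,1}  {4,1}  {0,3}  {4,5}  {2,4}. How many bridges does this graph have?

0

The edges on the cycle 2-4-3-6-1-2 are not bridges since each lies on that cycle.
Every edge lies on some cycle, so there are no bridges.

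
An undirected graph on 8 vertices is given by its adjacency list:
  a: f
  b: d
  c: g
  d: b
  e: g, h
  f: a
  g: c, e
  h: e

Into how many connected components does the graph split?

Starting from a we can reach a, f. That is one component of size 2.
Starting from b we can reach b, d. That is one component of size 2.
Starting from c we can reach c, e, g, h. That is one component of size 4.
Total: 3 components.

3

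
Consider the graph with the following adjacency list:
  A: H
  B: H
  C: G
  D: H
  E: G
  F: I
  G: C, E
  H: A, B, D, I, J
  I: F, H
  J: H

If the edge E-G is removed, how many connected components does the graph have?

Before removal there are 2 components.
E-G is a bridge — removing it separates E's side from G's side.
After removal: 3 components.

3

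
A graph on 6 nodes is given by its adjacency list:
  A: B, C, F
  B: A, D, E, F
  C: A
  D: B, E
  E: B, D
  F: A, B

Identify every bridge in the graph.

A-C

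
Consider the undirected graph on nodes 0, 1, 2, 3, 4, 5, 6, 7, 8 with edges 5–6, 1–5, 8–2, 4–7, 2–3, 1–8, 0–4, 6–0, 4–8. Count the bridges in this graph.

3

The edges on the cycle 1-5-6-0-4-8-1 are not bridges since each lies on that cycle.
But removing 4–7 disconnects 4 from 7; removing 8–2 disconnects 8 from 2; removing 3–2 disconnects 3 from 2 — these are bridges.
That makes 3 bridges.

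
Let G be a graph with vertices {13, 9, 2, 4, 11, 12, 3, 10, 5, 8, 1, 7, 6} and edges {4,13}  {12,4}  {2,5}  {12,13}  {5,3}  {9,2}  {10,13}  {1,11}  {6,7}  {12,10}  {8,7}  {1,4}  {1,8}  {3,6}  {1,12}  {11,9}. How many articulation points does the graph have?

Removing 1 increases the component count from 1 to 2, so 1 is a cut vertex.
By contrast removing 12 leaves 1 component; it is not a cut vertex. No other vertex is a cut vertex either.

1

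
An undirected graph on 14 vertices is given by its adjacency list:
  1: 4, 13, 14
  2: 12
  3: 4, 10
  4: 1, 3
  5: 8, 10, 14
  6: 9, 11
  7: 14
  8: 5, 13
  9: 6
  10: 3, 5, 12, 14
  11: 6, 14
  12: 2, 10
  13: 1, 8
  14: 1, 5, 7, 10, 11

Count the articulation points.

5

Removing 6 increases the component count from 1 to 2, so 6 is a cut vertex.
Removing 10 increases the component count from 1 to 2, so 10 is a cut vertex.
Removing 11 increases the component count from 1 to 2, so 11 is a cut vertex.
Likewise 12, 14 are cut vertices.
By contrast removing 2 leaves 1 component; it is not a cut vertex. No other vertex is a cut vertex either.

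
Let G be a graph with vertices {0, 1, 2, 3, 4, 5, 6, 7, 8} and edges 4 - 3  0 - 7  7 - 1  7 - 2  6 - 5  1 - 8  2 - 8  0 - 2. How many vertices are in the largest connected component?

5

Starting from 3 we can reach 3, 4. That is one component of size 2.
Starting from 5 we can reach 5, 6. That is one component of size 2.
Starting from 0 we can reach 0, 1, 2, 7, 8. That is one component of size 5.
The largest has 5 vertices.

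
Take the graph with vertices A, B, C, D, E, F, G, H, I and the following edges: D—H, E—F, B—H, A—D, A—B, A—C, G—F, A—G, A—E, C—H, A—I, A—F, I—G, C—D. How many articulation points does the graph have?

1

Removing A increases the component count from 1 to 2, so A is a cut vertex.
By contrast removing H leaves 1 component; it is not a cut vertex. No other vertex is a cut vertex either.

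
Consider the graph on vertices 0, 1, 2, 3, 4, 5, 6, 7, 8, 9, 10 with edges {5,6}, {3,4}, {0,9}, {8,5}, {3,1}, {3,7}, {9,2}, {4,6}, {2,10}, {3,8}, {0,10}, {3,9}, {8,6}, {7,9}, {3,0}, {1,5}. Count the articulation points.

Removing 3 increases the component count from 1 to 2, so 3 is a cut vertex.
By contrast removing 0 leaves 1 component; it is not a cut vertex. No other vertex is a cut vertex either.

1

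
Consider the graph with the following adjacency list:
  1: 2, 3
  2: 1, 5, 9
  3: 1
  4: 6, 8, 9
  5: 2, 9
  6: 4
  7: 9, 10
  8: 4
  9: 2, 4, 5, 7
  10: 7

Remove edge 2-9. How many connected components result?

1

2 and 9 are still connected via 2-5-9, so the component count stays at 1.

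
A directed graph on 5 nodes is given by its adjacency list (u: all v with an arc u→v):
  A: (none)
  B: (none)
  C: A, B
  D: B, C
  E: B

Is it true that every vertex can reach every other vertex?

There is no directed path from D to E, so the graph is not strongly connected.

No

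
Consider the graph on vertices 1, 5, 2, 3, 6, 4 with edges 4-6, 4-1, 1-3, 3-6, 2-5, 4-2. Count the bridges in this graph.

2

The edges on the cycle 4-1-3-6-4 are not bridges since each lies on that cycle.
But removing 2-5 disconnects 2 from 5; removing 4-2 disconnects 4 from 2 — these are bridges.
That makes 2 bridges.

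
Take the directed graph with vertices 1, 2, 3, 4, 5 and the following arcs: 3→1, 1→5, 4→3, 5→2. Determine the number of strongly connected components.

{2} is an SCC by itself.
{5} is an SCC by itself.
{4} is an SCC by itself.
{1} is an SCC by itself.
{3} is an SCC by itself.
That gives 5 strongly connected components.

5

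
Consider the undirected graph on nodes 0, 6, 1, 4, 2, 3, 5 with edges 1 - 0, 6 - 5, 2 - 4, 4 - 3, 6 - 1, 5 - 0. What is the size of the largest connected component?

4

Starting from 2 we can reach 2, 3, 4. That is one component of size 3.
Starting from 0 we can reach 0, 1, 5, 6. That is one component of size 4.
The largest has 4 vertices.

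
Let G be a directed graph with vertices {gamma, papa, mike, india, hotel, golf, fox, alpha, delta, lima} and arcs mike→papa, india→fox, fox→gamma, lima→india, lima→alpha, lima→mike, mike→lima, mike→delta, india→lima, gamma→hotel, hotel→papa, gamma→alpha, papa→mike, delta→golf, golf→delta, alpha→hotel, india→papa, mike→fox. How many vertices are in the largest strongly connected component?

{fox, lima, mike, papa, alpha, gamma, hotel, india} are all mutually reachable — one SCC of size 8.
{golf, delta} are all mutually reachable — one SCC of size 2.
The largest has 8 vertices.

8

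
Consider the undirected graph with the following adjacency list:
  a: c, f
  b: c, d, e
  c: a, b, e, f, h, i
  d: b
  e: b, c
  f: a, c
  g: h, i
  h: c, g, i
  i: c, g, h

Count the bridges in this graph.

1

The edges on the cycle c-f-a-c are not bridges since each lies on that cycle.
But removing d-b disconnects d from b — this is a bridge.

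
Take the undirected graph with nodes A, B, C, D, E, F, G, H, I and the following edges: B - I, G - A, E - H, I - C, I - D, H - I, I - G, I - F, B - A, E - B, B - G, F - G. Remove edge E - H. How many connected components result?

1

E and H are still connected via E-B-I-H, so the component count stays at 1.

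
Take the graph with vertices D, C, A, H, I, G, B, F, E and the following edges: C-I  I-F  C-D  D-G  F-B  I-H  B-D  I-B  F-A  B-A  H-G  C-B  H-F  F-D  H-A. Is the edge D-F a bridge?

After removing D-F, the path D-B-F still connects them, so the edge is not a bridge.

No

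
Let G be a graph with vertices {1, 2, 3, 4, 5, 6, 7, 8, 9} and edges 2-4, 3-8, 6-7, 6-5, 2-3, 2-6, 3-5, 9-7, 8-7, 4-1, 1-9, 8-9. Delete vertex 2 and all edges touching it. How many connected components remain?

1

With 2 gone, the remaining components are: {1, 3, 4, 5, 6, 7, 8, 9}.
That is 1 component.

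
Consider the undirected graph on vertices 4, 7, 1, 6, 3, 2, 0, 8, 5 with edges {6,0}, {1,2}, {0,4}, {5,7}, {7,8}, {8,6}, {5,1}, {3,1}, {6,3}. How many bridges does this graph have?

3

The edges on the cycle 5-7-8-6-3-1-5 are not bridges since each lies on that cycle.
But removing 1 - 2 disconnects 1 from 2; removing 6 - 0 disconnects 6 from 0; removing 4 - 0 disconnects 4 from 0 — these are bridges.
That makes 3 bridges.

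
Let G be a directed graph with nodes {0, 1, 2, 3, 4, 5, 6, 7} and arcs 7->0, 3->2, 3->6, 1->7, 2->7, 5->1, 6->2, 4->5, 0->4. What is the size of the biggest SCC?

5

{0, 1, 4, 5, 7} are all mutually reachable — one SCC of size 5.
{3} is an SCC by itself.
{6} is an SCC by itself.
{2} is an SCC by itself.
The largest has 5 vertices.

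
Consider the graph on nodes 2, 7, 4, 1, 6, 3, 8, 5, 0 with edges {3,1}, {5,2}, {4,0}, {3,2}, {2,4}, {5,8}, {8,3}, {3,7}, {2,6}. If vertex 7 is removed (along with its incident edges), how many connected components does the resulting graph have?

With 7 gone, the remaining components are: {0, 1, 2, 3, 4, 5, 6, 8}.
That is 1 component.

1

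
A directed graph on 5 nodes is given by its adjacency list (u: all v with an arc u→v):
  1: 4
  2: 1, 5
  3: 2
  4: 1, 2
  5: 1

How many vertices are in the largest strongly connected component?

4

{1, 2, 4, 5} are all mutually reachable — one SCC of size 4.
{3} is an SCC by itself.
The largest has 4 vertices.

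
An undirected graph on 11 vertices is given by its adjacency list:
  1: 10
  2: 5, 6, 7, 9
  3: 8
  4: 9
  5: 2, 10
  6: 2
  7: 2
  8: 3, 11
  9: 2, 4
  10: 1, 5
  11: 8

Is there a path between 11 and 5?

No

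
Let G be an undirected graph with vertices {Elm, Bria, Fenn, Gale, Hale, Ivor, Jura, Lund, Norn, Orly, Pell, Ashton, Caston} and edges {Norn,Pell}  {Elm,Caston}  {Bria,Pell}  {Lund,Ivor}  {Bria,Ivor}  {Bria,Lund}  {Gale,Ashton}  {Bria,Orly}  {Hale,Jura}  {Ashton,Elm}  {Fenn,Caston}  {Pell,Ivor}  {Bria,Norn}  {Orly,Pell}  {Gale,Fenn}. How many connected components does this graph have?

3

Starting from Hale we can reach Hale, Jura. That is one component of size 2.
Starting from Elm we can reach Elm, Fenn, Gale, Ashton, Caston. That is one component of size 5.
Starting from Bria we can reach Bria, Ivor, Lund, Norn, Orly, Pell. That is one component of size 6.
Total: 3 components.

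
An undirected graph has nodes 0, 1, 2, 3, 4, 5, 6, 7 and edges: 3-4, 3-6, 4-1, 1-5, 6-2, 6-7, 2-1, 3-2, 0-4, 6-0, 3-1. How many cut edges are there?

The edges on the cycle 6-0-4-1-2-6 are not bridges since each lies on that cycle.
But removing 6-7 disconnects 6 from 7; removing 5-1 disconnects 5 from 1 — these are bridges.
That makes 2 bridges.

2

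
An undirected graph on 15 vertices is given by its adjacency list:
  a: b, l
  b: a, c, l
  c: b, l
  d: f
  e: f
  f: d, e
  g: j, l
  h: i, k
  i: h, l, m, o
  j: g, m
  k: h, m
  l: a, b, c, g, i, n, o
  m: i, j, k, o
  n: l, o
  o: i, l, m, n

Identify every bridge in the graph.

The edges on the cycle l-a-b-l are not bridges since each lies on that cycle.
But removing f-e disconnects f from e; removing d-f disconnects d from f — these are bridges.

d-f, e-f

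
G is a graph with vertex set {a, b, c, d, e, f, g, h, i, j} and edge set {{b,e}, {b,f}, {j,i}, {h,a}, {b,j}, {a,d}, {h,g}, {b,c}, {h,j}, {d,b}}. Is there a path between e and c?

From e we can reach a, b, c, d, e, f, g, h, i, j, which includes c.

Yes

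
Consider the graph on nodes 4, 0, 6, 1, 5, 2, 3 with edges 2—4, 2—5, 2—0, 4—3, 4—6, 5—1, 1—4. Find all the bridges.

The edges on the cycle 2-5-1-4-2 are not bridges since each lies on that cycle.
But removing 4—3 disconnects 4 from 3; removing 4—6 disconnects 4 from 6; removing 2—0 disconnects 2 from 0 — these are bridges.

0-2, 3-4, 4-6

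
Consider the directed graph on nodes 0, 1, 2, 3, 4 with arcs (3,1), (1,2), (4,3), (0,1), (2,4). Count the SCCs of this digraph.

{1, 2, 3, 4} are all mutually reachable — one SCC of size 4.
{0} is an SCC by itself.
That gives 2 strongly connected components.

2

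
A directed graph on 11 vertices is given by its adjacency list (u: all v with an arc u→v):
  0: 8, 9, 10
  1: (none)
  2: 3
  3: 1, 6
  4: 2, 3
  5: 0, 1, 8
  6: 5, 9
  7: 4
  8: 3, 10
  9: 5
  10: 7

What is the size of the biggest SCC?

10

{0, 2, 3, 4, 5, 6, 7, 8, 9, 10} are all mutually reachable — one SCC of size 10.
{1} is an SCC by itself.
The largest has 10 vertices.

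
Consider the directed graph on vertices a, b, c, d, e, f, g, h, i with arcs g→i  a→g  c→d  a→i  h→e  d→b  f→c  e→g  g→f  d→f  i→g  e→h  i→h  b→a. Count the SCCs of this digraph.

1

{a, b, c, d, e, f, g, h, i} are all mutually reachable — one SCC of size 9.
That gives 1 strongly connected component.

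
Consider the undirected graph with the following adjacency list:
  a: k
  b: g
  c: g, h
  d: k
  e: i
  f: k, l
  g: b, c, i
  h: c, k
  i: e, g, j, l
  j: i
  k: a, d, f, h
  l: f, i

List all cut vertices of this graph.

g, i, k

Removing g increases the component count from 1 to 2, so g is a cut vertex.
Removing i increases the component count from 1 to 3, so i is a cut vertex.
Removing k increases the component count from 1 to 3, so k is a cut vertex.
By contrast removing e leaves 1 component; it is not a cut vertex. No other vertex is a cut vertex either.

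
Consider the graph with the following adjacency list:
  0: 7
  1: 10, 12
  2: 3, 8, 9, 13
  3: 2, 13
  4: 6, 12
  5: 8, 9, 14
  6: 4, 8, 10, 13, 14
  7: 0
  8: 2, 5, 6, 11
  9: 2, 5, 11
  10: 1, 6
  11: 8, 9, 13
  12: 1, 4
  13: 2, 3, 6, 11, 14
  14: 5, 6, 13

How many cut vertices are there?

Removing 6 increases the component count from 2 to 3, so 6 is a cut vertex.
By contrast removing 12 leaves 2 components; it is not a cut vertex. No other vertex is a cut vertex either.

1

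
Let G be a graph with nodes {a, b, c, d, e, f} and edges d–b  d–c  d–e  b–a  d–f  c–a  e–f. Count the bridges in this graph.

0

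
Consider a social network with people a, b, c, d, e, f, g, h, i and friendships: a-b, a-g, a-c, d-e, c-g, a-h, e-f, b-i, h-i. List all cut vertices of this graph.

Removing a increases the component count from 2 to 3, so a is a cut vertex.
Removing e increases the component count from 2 to 3, so e is a cut vertex.
By contrast removing b leaves 2 components; it is not a cut vertex. No other vertex is a cut vertex either.

a, e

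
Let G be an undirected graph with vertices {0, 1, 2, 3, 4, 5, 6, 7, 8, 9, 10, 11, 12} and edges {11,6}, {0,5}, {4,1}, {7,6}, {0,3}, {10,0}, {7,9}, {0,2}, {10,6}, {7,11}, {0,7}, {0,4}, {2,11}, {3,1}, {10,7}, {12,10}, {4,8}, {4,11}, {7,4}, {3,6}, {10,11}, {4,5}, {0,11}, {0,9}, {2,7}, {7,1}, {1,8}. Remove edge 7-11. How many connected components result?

1

7 and 11 are still connected via 7-10-11, so the component count stays at 1.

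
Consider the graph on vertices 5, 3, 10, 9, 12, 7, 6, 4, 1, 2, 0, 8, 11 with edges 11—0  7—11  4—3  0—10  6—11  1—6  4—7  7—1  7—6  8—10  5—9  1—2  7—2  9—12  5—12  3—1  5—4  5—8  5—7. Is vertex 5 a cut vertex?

Deleting 5 raises the number of components from 1 to 2, so 5 is a cut vertex.

Yes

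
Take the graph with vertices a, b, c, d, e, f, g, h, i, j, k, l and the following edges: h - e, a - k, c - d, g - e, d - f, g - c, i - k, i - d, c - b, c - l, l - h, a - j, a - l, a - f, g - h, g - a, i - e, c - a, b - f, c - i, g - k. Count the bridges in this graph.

The edges on the cycle c-i-d-c are not bridges since each lies on that cycle.
But removing a - j disconnects a from j — this is a bridge.

1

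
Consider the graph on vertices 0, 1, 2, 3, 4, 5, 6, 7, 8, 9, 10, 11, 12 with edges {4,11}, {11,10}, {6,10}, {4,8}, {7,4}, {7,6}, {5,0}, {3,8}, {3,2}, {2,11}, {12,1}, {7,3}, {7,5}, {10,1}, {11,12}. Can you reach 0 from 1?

Yes

From 1 we can reach 0, 1, 2, 3, 4, 5, 6, 7, 8, 10, 11, 12, which includes 0.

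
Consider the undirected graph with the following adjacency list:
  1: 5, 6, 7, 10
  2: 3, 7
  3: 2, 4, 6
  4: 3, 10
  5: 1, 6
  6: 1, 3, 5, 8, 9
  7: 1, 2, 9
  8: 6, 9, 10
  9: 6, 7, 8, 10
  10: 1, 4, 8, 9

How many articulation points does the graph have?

Removing 3, for instance, still leaves 1 component. No single vertex removal increases the component count — the graph has no articulation points.

0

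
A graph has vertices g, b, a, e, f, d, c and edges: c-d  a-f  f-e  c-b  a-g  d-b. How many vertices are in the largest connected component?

4

Starting from b we can reach b, c, d. That is one component of size 3.
Starting from a we can reach a, e, f, g. That is one component of size 4.
The largest has 4 vertices.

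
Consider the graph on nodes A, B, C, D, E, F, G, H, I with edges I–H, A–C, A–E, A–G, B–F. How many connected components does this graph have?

D is isolated — a component by itself.
Starting from H we can reach H, I. That is one component of size 2.
Starting from B we can reach B, F. That is one component of size 2.
Starting from A we can reach A, C, E, G. That is one component of size 4.
Total: 4 components.

4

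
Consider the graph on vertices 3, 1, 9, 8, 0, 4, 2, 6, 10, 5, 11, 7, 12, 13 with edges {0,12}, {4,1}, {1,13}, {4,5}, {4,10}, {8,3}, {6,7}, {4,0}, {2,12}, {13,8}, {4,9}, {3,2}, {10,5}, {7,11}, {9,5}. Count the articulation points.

2

Removing 4 increases the component count from 2 to 3, so 4 is a cut vertex.
Removing 7 increases the component count from 2 to 3, so 7 is a cut vertex.
By contrast removing 12 leaves 2 components; it is not a cut vertex. No other vertex is a cut vertex either.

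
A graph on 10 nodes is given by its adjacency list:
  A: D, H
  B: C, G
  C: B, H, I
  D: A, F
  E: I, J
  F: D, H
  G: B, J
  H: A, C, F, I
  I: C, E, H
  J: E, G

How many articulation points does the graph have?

Removing H increases the component count from 1 to 2, so H is a cut vertex.
By contrast removing I leaves 1 component; it is not a cut vertex. No other vertex is a cut vertex either.

1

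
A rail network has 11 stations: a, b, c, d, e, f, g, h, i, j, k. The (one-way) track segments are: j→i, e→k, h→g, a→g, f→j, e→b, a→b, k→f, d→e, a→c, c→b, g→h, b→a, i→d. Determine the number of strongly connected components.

{d, e, f, i, j, k} are all mutually reachable — one SCC of size 6.
{a, b, c} are all mutually reachable — one SCC of size 3.
{g, h} are all mutually reachable — one SCC of size 2.
That gives 3 strongly connected components.

3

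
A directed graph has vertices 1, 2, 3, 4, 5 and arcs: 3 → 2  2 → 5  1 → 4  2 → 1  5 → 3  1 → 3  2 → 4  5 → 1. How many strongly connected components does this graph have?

2

{1, 2, 3, 5} are all mutually reachable — one SCC of size 4.
{4} is an SCC by itself.
That gives 2 strongly connected components.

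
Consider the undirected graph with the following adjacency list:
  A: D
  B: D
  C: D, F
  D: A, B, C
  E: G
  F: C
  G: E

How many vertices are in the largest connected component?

5

Starting from E we can reach E, G. That is one component of size 2.
Starting from A we can reach A, B, C, D, F. That is one component of size 5.
The largest has 5 vertices.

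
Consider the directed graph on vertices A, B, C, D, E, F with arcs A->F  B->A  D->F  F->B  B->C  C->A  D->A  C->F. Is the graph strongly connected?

There is no directed path from B to D, so the graph is not strongly connected.

No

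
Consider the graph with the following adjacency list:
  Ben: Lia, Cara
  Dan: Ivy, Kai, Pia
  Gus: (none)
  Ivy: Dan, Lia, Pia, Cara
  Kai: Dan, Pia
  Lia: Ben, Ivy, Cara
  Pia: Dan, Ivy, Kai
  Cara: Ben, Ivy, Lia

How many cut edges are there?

0

The edges on the cycle Ivy-Dan-Kai-Pia-Ivy are not bridges since each lies on that cycle.
Every edge lies on some cycle, so there are no bridges.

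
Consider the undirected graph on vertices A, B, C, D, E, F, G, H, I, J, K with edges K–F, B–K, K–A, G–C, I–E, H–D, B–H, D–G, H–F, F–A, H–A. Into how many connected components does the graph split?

J is isolated — a component by itself.
Starting from E we can reach E, I. That is one component of size 2.
Starting from A we can reach A, B, C, D, F, G, H, K. That is one component of size 8.
Total: 3 components.

3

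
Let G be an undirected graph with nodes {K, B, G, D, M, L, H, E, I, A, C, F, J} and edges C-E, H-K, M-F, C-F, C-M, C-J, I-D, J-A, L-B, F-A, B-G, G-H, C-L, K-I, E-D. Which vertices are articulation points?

Removing C increases the component count from 1 to 2, so C is a cut vertex.
By contrast removing L leaves 1 component; it is not a cut vertex. No other vertex is a cut vertex either.

C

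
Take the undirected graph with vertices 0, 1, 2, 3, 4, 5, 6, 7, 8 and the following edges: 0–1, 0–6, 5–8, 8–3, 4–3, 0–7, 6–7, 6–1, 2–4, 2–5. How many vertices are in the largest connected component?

5

Starting from 0 we can reach 0, 1, 6, 7. That is one component of size 4.
Starting from 2 we can reach 2, 3, 4, 5, 8. That is one component of size 5.
The largest has 5 vertices.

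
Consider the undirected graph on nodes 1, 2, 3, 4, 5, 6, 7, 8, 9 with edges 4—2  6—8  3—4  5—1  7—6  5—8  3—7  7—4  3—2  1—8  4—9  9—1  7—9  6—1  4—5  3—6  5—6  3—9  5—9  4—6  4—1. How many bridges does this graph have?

0

The edges on the cycle 7-9-1-6-7 are not bridges since each lies on that cycle.
Every edge lies on some cycle, so there are no bridges.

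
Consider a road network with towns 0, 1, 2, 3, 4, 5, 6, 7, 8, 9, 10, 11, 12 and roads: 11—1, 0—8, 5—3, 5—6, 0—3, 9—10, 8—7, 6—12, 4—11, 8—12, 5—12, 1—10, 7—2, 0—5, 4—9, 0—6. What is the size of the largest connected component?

Starting from 1 we can reach 1, 4, 9, 10, 11. That is one component of size 5.
Starting from 0 we can reach 0, 2, 3, 5, 6, 7, 8, 12. That is one component of size 8.
The largest has 8 vertices.

8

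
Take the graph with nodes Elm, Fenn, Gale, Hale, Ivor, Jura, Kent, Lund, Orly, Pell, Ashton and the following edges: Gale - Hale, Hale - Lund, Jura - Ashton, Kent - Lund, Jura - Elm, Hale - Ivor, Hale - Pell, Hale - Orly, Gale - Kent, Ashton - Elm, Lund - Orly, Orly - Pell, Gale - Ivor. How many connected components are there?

Fenn is isolated — a component by itself.
Starting from Elm we can reach Elm, Jura, Ashton. That is one component of size 3.
Starting from Gale we can reach Gale, Hale, Ivor, Kent, Lund, Orly, Pell. That is one component of size 7.
Total: 3 components.

3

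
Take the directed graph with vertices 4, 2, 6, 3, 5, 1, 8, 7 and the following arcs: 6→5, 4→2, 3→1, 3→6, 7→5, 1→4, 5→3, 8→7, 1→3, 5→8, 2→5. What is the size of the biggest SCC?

8

{1, 2, 3, 4, 5, 6, 7, 8} are all mutually reachable — one SCC of size 8.
The largest has 8 vertices.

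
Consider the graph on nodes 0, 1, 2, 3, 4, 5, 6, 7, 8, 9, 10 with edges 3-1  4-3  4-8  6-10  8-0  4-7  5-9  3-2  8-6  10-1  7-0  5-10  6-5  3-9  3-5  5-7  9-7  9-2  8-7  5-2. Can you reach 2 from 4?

Yes

From 4 we can reach 0, 1, 2, 3, 4, 5, 6, 7, 8, 9, 10, which includes 2.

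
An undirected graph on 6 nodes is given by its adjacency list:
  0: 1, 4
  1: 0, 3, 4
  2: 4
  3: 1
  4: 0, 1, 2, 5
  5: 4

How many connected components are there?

1

Starting from 0 we can reach 0, 1, 2, 3, 4, 5. That is one component of size 6.
Total: 1 component.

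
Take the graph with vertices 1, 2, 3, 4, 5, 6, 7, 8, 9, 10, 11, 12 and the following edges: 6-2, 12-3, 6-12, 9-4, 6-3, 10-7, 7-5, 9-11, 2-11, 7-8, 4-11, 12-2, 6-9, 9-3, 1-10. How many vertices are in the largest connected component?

7

Starting from 1 we can reach 1, 5, 7, 8, 10. That is one component of size 5.
Starting from 2 we can reach 2, 3, 4, 6, 9, 11, 12. That is one component of size 7.
The largest has 7 vertices.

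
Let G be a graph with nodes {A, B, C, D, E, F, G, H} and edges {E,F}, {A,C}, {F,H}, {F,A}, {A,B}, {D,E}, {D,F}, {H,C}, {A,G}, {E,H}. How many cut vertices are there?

Removing A increases the component count from 1 to 3, so A is a cut vertex.
By contrast removing G leaves 1 component; it is not a cut vertex. No other vertex is a cut vertex either.

1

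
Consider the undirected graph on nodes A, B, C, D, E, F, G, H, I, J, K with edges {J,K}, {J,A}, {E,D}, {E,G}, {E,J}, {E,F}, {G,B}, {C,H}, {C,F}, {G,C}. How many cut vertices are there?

Removing C increases the component count from 2 to 3, so C is a cut vertex.
Removing E increases the component count from 2 to 4, so E is a cut vertex.
Removing G increases the component count from 2 to 3, so G is a cut vertex.
Likewise J is a cut vertex.
By contrast removing D leaves 2 components; it is not a cut vertex. No other vertex is a cut vertex either.

4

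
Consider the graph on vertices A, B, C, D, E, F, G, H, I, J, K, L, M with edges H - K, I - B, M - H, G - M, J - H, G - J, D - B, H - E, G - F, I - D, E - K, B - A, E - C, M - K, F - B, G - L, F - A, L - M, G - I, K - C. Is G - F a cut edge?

After removing G - F, the path G-I-B-F still connects them, so the edge is not a bridge.

No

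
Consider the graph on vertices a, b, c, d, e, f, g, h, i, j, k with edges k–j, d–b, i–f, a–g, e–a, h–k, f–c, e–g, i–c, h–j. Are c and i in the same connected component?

Yes

From c we can reach c, f, i, which includes i.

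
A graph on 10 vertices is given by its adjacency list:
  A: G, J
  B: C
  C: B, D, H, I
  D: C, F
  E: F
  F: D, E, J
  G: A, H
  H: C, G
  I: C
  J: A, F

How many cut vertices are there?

Removing C increases the component count from 1 to 3, so C is a cut vertex.
Removing F increases the component count from 1 to 2, so F is a cut vertex.
By contrast removing I leaves 1 component; it is not a cut vertex. No other vertex is a cut vertex either.

2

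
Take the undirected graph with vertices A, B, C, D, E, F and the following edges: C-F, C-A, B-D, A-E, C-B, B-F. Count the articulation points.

3

Removing A increases the component count from 1 to 2, so A is a cut vertex.
Removing B increases the component count from 1 to 2, so B is a cut vertex.
Removing C increases the component count from 1 to 2, so C is a cut vertex.
By contrast removing E leaves 1 component; it is not a cut vertex. No other vertex is a cut vertex either.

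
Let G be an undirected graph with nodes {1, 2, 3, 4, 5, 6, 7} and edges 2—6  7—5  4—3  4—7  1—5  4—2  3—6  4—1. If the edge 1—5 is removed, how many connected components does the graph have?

1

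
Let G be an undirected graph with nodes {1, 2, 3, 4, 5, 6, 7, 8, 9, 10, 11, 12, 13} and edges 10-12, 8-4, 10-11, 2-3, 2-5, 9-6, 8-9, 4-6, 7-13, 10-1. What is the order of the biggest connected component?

4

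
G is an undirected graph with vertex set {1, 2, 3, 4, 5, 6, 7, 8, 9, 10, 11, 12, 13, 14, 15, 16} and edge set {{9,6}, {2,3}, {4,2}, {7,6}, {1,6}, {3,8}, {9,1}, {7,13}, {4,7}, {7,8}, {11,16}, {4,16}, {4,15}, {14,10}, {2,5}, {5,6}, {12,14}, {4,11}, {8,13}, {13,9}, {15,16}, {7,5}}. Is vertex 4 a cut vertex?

Yes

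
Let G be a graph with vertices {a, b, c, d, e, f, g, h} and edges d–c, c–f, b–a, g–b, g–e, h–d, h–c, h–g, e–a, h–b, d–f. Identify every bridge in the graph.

none

The edges on the cycle h-d-f-c-h are not bridges since each lies on that cycle.
Every edge lies on some cycle, so there are no bridges.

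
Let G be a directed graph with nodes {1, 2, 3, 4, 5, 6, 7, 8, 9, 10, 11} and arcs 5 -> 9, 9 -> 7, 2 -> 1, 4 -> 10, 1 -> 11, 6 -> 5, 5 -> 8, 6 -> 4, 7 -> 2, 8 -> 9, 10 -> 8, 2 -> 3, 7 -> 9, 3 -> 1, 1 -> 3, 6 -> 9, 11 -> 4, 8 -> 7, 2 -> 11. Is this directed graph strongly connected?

No

There is no directed path from 11 to 5, so the graph is not strongly connected.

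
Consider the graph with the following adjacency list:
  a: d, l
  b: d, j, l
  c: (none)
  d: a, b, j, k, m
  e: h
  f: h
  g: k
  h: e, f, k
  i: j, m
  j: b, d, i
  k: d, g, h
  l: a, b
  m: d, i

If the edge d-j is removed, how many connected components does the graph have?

2

d and j are still connected via d-b-j, so the component count stays at 2.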